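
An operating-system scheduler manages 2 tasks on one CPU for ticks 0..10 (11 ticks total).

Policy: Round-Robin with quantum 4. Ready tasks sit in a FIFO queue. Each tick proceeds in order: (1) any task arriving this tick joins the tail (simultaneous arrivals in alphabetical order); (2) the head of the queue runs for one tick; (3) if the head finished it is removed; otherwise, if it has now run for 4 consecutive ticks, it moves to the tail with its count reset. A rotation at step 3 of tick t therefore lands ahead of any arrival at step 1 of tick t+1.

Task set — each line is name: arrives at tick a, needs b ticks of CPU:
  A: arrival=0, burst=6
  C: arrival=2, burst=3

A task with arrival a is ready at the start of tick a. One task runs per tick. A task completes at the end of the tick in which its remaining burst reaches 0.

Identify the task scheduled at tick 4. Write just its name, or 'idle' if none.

running at tick 4 = C

t=0: queue=[A] q_used=0 → run A
t=1: queue=[A] q_used=1 → run A
t=2: queue=[A,C] q_used=2 → run A
t=3: queue=[A,C] q_used=3 → run A
t=4: queue=[C,A] q_used=0 → run C
t=5: queue=[C,A] q_used=1 → run C
t=6: queue=[C,A] q_used=2 → run C
t=7: queue=[A] q_used=0 → run A
t=8: queue=[A] q_used=1 → run A
t=9: (idle)
t=10: (idle)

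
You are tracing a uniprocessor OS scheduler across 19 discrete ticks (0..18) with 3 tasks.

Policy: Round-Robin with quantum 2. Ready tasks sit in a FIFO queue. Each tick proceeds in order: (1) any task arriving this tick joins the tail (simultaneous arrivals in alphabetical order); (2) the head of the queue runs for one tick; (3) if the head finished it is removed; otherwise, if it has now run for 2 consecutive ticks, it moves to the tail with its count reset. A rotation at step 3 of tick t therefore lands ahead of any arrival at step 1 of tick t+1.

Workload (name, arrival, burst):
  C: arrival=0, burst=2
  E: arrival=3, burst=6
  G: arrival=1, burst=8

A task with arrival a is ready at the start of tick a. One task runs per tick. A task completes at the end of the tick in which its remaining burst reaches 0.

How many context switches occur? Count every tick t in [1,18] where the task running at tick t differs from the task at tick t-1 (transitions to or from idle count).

t=0: queue=[C] q_used=0 → run C
t=1: queue=[C,G] q_used=1 → run C
t=2: queue=[G] q_used=0 → run G
t=3: queue=[G,E] q_used=1 → run G
t=4: queue=[E,G] q_used=0 → run E
t=5: queue=[E,G] q_used=1 → run E
t=6: queue=[G,E] q_used=0 → run G
t=7: queue=[G,E] q_used=1 → run G
t=8: queue=[E,G] q_used=0 → run E
t=9: queue=[E,G] q_used=1 → run E
t=10: queue=[G,E] q_used=0 → run G
t=11: queue=[G,E] q_used=1 → run G
t=12: queue=[E,G] q_used=0 → run E
t=13: queue=[E,G] q_used=1 → run E
t=14: queue=[G] q_used=0 → run G
t=15: queue=[G] q_used=1 → run G
t=16: (idle)
t=17: (idle)
t=18: (idle)

context switches = 8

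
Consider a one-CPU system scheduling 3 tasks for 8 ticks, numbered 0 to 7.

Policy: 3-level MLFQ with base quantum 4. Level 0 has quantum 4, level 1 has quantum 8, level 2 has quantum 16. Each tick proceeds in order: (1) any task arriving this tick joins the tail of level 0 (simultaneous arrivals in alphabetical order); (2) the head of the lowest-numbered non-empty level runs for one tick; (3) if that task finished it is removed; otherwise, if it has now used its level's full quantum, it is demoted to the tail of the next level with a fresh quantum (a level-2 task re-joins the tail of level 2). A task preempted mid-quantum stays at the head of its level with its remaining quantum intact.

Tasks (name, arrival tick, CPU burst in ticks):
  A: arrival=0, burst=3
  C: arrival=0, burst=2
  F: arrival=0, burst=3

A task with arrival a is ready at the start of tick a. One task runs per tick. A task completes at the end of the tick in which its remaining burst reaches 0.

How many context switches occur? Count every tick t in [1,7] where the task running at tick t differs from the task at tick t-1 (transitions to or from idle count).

t=0: L0/L1/L2 = ACF/-/- → run A
t=1: L0/L1/L2 = ACF/-/- → run A
t=2: L0/L1/L2 = ACF/-/- → run A
t=3: L0/L1/L2 = CF/-/- → run C
t=4: L0/L1/L2 = CF/-/- → run C
t=5: L0/L1/L2 = F/-/- → run F
t=6: L0/L1/L2 = F/-/- → run F
t=7: L0/L1/L2 = F/-/- → run F

context switches = 2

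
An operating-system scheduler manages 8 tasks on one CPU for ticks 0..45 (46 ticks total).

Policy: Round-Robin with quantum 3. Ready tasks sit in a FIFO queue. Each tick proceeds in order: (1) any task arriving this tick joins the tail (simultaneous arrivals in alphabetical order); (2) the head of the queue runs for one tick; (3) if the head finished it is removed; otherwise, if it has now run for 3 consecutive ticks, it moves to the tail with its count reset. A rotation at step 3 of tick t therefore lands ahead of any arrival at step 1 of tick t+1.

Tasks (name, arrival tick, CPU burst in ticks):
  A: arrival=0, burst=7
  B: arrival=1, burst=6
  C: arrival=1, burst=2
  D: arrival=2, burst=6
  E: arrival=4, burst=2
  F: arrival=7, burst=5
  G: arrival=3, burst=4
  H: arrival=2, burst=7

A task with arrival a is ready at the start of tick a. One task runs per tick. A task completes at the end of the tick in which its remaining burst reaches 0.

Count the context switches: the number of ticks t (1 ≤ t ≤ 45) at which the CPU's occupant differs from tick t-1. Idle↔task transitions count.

t=0: queue=[A] q_used=0 → run A
t=1: queue=[A,B,C] q_used=1 → run A
t=2: queue=[A,B,C,D,H] q_used=2 → run A
t=3: queue=[B,C,D,H,A,G] q_used=0 → run B
t=4: queue=[B,C,D,H,A,G,E] q_used=1 → run B
t=5: queue=[B,C,D,H,A,G,E] q_used=2 → run B
t=6: queue=[C,D,H,A,G,E,B] q_used=0 → run C
t=7: queue=[C,D,H,A,G,E,B,F] q_used=1 → run C
t=8: queue=[D,H,A,G,E,B,F] q_used=0 → run D
t=9: queue=[D,H,A,G,E,B,F] q_used=1 → run D
t=10: queue=[D,H,A,G,E,B,F] q_used=2 → run D
t=11: queue=[H,A,G,E,B,F,D] q_used=0 → run H
t=12: queue=[H,A,G,E,B,F,D] q_used=1 → run H
t=13: queue=[H,A,G,E,B,F,D] q_used=2 → run H
t=14: queue=[A,G,E,B,F,D,H] q_used=0 → run A
t=15: queue=[A,G,E,B,F,D,H] q_used=1 → run A
t=16: queue=[A,G,E,B,F,D,H] q_used=2 → run A
t=17: queue=[G,E,B,F,D,H,A] q_used=0 → run G
t=18: queue=[G,E,B,F,D,H,A] q_used=1 → run G
t=19: queue=[G,E,B,F,D,H,A] q_used=2 → run G
t=20: queue=[E,B,F,D,H,A,G] q_used=0 → run E
t=21: queue=[E,B,F,D,H,A,G] q_used=1 → run E
t=22: queue=[B,F,D,H,A,G] q_used=0 → run B
t=23: queue=[B,F,D,H,A,G] q_used=1 → run B
t=24: queue=[B,F,D,H,A,G] q_used=2 → run B
t=25: queue=[F,D,H,A,G] q_used=0 → run F
t=26: queue=[F,D,H,A,G] q_used=1 → run F
t=27: queue=[F,D,H,A,G] q_used=2 → run F
t=28: queue=[D,H,A,G,F] q_used=0 → run D
t=29: queue=[D,H,A,G,F] q_used=1 → run D
t=30: queue=[D,H,A,G,F] q_used=2 → run D
t=31: queue=[H,A,G,F] q_used=0 → run H
t=32: queue=[H,A,G,F] q_used=1 → run H
t=33: queue=[H,A,G,F] q_used=2 → run H
t=34: queue=[A,G,F,H] q_used=0 → run A
t=35: queue=[G,F,H] q_used=0 → run G
t=36: queue=[F,H] q_used=0 → run F
t=37: queue=[F,H] q_used=1 → run F
t=38: queue=[H] q_used=0 → run H
t=39: (idle)
t=40: (idle)
t=41: (idle)
t=42: (idle)
t=43: (idle)
t=44: (idle)
t=45: (idle)

context switches = 16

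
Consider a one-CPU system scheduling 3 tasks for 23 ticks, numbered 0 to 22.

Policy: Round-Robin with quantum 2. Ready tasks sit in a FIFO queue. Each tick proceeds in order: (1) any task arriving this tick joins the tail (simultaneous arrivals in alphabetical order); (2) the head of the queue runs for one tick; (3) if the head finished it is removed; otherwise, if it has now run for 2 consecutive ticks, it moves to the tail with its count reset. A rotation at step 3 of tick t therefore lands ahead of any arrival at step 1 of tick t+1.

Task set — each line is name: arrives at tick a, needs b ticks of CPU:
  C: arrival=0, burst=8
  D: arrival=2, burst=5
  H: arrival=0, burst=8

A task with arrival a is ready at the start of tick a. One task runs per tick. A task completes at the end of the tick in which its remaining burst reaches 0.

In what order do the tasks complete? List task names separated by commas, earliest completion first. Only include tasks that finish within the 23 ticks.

t=0: queue=[C,H] q_used=0 → run C
t=1: queue=[C,H] q_used=1 → run C
t=2: queue=[H,C,D] q_used=0 → run H
t=3: queue=[H,C,D] q_used=1 → run H
t=4: queue=[C,D,H] q_used=0 → run C
t=5: queue=[C,D,H] q_used=1 → run C
t=6: queue=[D,H,C] q_used=0 → run D
t=7: queue=[D,H,C] q_used=1 → run D
t=8: queue=[H,C,D] q_used=0 → run H
t=9: queue=[H,C,D] q_used=1 → run H
t=10: queue=[C,D,H] q_used=0 → run C
t=11: queue=[C,D,H] q_used=1 → run C
t=12: queue=[D,H,C] q_used=0 → run D
t=13: queue=[D,H,C] q_used=1 → run D
t=14: queue=[H,C,D] q_used=0 → run H
t=15: queue=[H,C,D] q_used=1 → run H
t=16: queue=[C,D,H] q_used=0 → run C
t=17: queue=[C,D,H] q_used=1 → run C
t=18: queue=[D,H] q_used=0 → run D
t=19: queue=[H] q_used=0 → run H
t=20: queue=[H] q_used=1 → run H
t=21: (idle)
t=22: (idle)

completion order = C, D, H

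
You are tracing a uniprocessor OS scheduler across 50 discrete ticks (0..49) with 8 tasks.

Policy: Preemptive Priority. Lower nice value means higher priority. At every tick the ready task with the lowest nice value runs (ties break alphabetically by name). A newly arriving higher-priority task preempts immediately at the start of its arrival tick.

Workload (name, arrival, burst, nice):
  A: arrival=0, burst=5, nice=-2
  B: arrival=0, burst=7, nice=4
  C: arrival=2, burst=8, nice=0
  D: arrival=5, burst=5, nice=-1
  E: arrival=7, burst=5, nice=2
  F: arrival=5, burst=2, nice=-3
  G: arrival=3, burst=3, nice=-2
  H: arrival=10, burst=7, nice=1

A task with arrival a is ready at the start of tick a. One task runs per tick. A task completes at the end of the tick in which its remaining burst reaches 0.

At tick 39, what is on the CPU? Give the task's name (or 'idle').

running at tick 39 = B

t=0: ready={A,B} → run A
t=1: ready={A,B} → run A
t=2: ready={A,B,C} → run A
t=3: ready={A,B,C,G} → run A
t=4: ready={A,B,C,G} → run A
t=5: ready={B,C,D,F,G} → run F
t=6: ready={B,C,D,F,G} → run F
t=7: ready={B,C,D,E,G} → run G
t=8: ready={B,C,D,E,G} → run G
t=9: ready={B,C,D,E,G} → run G
t=10: ready={B,C,D,E,H} → run D
t=11: ready={B,C,D,E,H} → run D
t=12: ready={B,C,D,E,H} → run D
t=13: ready={B,C,D,E,H} → run D
t=14: ready={B,C,D,E,H} → run D
t=15: ready={B,C,E,H} → run C
t=16: ready={B,C,E,H} → run C
t=17: ready={B,C,E,H} → run C
t=18: ready={B,C,E,H} → run C
t=19: ready={B,C,E,H} → run C
t=20: ready={B,C,E,H} → run C
t=21: ready={B,C,E,H} → run C
t=22: ready={B,C,E,H} → run C
t=23: ready={B,E,H} → run H
t=24: ready={B,E,H} → run H
t=25: ready={B,E,H} → run H
t=26: ready={B,E,H} → run H
t=27: ready={B,E,H} → run H
t=28: ready={B,E,H} → run H
t=29: ready={B,E,H} → run H
t=30: ready={B,E} → run E
t=31: ready={B,E} → run E
t=32: ready={B,E} → run E
t=33: ready={B,E} → run E
t=34: ready={B,E} → run E
t=35: ready={B} → run B
t=36: ready={B} → run B
t=37: ready={B} → run B
t=38: ready={B} → run B
t=39: ready={B} → run B
t=40: ready={B} → run B
t=41: ready={B} → run B
t=42: (idle)
t=43: (idle)
t=44: (idle)
t=45: (idle)
t=46: (idle)
t=47: (idle)
t=48: (idle)
t=49: (idle)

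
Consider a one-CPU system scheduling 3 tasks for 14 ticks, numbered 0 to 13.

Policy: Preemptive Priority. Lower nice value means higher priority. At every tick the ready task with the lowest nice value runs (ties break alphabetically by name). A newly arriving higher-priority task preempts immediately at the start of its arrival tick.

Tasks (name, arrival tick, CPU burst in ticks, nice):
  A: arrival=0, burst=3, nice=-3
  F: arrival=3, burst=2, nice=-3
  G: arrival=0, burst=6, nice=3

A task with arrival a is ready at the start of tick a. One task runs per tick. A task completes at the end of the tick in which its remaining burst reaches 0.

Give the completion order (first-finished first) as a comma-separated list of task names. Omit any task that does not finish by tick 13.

t=0: ready={A,G} → run A
t=1: ready={A,G} → run A
t=2: ready={A,G} → run A
t=3: ready={F,G} → run F
t=4: ready={F,G} → run F
t=5: ready={G} → run G
t=6: ready={G} → run G
t=7: ready={G} → run G
t=8: ready={G} → run G
t=9: ready={G} → run G
t=10: ready={G} → run G
t=11: (idle)
t=12: (idle)
t=13: (idle)

completion order = A, F, G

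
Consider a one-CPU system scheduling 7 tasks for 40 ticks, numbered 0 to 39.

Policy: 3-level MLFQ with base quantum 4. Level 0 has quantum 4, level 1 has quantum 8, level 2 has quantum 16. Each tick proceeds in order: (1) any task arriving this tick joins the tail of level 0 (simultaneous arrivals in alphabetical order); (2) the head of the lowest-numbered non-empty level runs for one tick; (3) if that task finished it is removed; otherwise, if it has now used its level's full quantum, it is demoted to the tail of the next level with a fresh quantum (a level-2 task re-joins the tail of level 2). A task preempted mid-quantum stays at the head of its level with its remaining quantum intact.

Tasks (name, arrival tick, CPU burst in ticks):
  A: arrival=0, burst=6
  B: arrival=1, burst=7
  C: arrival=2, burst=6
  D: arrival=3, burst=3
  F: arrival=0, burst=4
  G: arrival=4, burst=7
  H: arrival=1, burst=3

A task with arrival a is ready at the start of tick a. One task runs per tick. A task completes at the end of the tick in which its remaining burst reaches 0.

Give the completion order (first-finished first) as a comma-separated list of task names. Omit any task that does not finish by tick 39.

t=0: L0/L1/L2 = AF/-/- → run A
t=1: L0/L1/L2 = AFBH/-/- → run A
t=2: L0/L1/L2 = AFBHC/-/- → run A
t=3: L0/L1/L2 = AFBHCD/-/- → run A
t=4: L0/L1/L2 = FBHCDG/A/- → run F
t=5: L0/L1/L2 = FBHCDG/A/- → run F
t=6: L0/L1/L2 = FBHCDG/A/- → run F
t=7: L0/L1/L2 = FBHCDG/A/- → run F
t=8: L0/L1/L2 = BHCDG/A/- → run B
t=9: L0/L1/L2 = BHCDG/A/- → run B
t=10: L0/L1/L2 = BHCDG/A/- → run B
t=11: L0/L1/L2 = BHCDG/A/- → run B
t=12: L0/L1/L2 = HCDG/AB/- → run H
t=13: L0/L1/L2 = HCDG/AB/- → run H
t=14: L0/L1/L2 = HCDG/AB/- → run H
t=15: L0/L1/L2 = CDG/AB/- → run C
t=16: L0/L1/L2 = CDG/AB/- → run C
t=17: L0/L1/L2 = CDG/AB/- → run C
t=18: L0/L1/L2 = CDG/AB/- → run C
t=19: L0/L1/L2 = DG/ABC/- → run D
t=20: L0/L1/L2 = DG/ABC/- → run D
t=21: L0/L1/L2 = DG/ABC/- → run D
t=22: L0/L1/L2 = G/ABC/- → run G
t=23: L0/L1/L2 = G/ABC/- → run G
t=24: L0/L1/L2 = G/ABC/- → run G
t=25: L0/L1/L2 = G/ABC/- → run G
t=26: L0/L1/L2 = -/ABCG/- → run A
t=27: L0/L1/L2 = -/ABCG/- → run A
t=28: L0/L1/L2 = -/BCG/- → run B
t=29: L0/L1/L2 = -/BCG/- → run B
t=30: L0/L1/L2 = -/BCG/- → run B
t=31: L0/L1/L2 = -/CG/- → run C
t=32: L0/L1/L2 = -/CG/- → run C
t=33: L0/L1/L2 = -/G/- → run G
t=34: L0/L1/L2 = -/G/- → run G
t=35: L0/L1/L2 = -/G/- → run G
t=36: (idle)
t=37: (idle)
t=38: (idle)
t=39: (idle)

completion order = F, H, D, A, B, C, G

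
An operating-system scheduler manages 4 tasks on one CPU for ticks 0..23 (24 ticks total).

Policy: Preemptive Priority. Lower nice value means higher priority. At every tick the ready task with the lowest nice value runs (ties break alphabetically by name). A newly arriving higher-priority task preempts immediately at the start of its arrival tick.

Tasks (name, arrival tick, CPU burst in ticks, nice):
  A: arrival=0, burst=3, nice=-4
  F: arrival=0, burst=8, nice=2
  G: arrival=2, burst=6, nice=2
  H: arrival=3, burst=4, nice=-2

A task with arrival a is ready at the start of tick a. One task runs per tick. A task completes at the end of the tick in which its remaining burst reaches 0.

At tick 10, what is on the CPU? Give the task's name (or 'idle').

t=0: ready={A,F} → run A
t=1: ready={A,F} → run A
t=2: ready={A,F,G} → run A
t=3: ready={F,G,H} → run H
t=4: ready={F,G,H} → run H
t=5: ready={F,G,H} → run H
t=6: ready={F,G,H} → run H
t=7: ready={F,G} → run F
t=8: ready={F,G} → run F
t=9: ready={F,G} → run F
t=10: ready={F,G} → run F
t=11: ready={F,G} → run F
t=12: ready={F,G} → run F
t=13: ready={F,G} → run F
t=14: ready={F,G} → run F
t=15: ready={G} → run G
t=16: ready={G} → run G
t=17: ready={G} → run G
t=18: ready={G} → run G
t=19: ready={G} → run G
t=20: ready={G} → run G
t=21: (idle)
t=22: (idle)
t=23: (idle)

running at tick 10 = F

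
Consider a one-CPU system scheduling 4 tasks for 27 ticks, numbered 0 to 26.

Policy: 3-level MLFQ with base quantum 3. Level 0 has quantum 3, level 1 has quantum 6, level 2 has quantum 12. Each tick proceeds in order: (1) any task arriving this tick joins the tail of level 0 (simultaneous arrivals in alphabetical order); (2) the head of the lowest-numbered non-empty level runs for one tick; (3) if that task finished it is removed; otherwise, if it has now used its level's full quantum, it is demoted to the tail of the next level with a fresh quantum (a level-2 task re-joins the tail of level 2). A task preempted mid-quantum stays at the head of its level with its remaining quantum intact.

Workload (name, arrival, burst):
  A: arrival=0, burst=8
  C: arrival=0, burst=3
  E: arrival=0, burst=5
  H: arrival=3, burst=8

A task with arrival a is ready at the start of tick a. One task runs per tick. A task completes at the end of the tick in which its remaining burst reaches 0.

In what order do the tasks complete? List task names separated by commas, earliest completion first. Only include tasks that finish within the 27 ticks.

t=0: L0/L1/L2 = ACE/-/- → run A
t=1: L0/L1/L2 = ACE/-/- → run A
t=2: L0/L1/L2 = ACE/-/- → run A
t=3: L0/L1/L2 = CEH/A/- → run C
t=4: L0/L1/L2 = CEH/A/- → run C
t=5: L0/L1/L2 = CEH/A/- → run C
t=6: L0/L1/L2 = EH/A/- → run E
t=7: L0/L1/L2 = EH/A/- → run E
t=8: L0/L1/L2 = EH/A/- → run E
t=9: L0/L1/L2 = H/AE/- → run H
t=10: L0/L1/L2 = H/AE/- → run H
t=11: L0/L1/L2 = H/AE/- → run H
t=12: L0/L1/L2 = -/AEH/- → run A
t=13: L0/L1/L2 = -/AEH/- → run A
t=14: L0/L1/L2 = -/AEH/- → run A
t=15: L0/L1/L2 = -/AEH/- → run A
t=16: L0/L1/L2 = -/AEH/- → run A
t=17: L0/L1/L2 = -/EH/- → run E
t=18: L0/L1/L2 = -/EH/- → run E
t=19: L0/L1/L2 = -/H/- → run H
t=20: L0/L1/L2 = -/H/- → run H
t=21: L0/L1/L2 = -/H/- → run H
t=22: L0/L1/L2 = -/H/- → run H
t=23: L0/L1/L2 = -/H/- → run H
t=24: (idle)
t=25: (idle)
t=26: (idle)

completion order = C, A, E, H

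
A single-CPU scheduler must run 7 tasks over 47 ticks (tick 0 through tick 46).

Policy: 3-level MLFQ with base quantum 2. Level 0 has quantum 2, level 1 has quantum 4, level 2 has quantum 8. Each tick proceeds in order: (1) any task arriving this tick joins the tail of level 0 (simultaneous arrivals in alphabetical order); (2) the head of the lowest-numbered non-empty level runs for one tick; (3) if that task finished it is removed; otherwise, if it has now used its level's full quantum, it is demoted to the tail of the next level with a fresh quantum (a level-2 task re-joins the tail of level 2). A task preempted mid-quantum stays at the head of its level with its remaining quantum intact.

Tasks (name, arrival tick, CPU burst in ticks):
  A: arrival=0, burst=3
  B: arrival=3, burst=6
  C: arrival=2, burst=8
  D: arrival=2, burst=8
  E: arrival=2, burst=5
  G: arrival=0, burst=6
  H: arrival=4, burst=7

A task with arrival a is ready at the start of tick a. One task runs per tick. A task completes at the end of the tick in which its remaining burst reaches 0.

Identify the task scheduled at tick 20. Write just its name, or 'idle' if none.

t=0: L0/L1/L2 = AG/-/- → run A
t=1: L0/L1/L2 = AG/-/- → run A
t=2: L0/L1/L2 = GCDE/A/- → run G
t=3: L0/L1/L2 = GCDEB/A/- → run G
t=4: L0/L1/L2 = CDEBH/AG/- → run C
t=5: L0/L1/L2 = CDEBH/AG/- → run C
t=6: L0/L1/L2 = DEBH/AGC/- → run D
t=7: L0/L1/L2 = DEBH/AGC/- → run D
t=8: L0/L1/L2 = EBH/AGCD/- → run E
t=9: L0/L1/L2 = EBH/AGCD/- → run E
t=10: L0/L1/L2 = BH/AGCDE/- → run B
t=11: L0/L1/L2 = BH/AGCDE/- → run B
t=12: L0/L1/L2 = H/AGCDEB/- → run H
t=13: L0/L1/L2 = H/AGCDEB/- → run H
t=14: L0/L1/L2 = -/AGCDEBH/- → run A
t=15: L0/L1/L2 = -/GCDEBH/- → run G
t=16: L0/L1/L2 = -/GCDEBH/- → run G
t=17: L0/L1/L2 = -/GCDEBH/- → run G
t=18: L0/L1/L2 = -/GCDEBH/- → run G
t=19: L0/L1/L2 = -/CDEBH/- → run C
t=20: L0/L1/L2 = -/CDEBH/- → run C
t=21: L0/L1/L2 = -/CDEBH/- → run C
t=22: L0/L1/L2 = -/CDEBH/- → run C
t=23: L0/L1/L2 = -/DEBH/C → run D
t=24: L0/L1/L2 = -/DEBH/C → run D
t=25: L0/L1/L2 = -/DEBH/C → run D
t=26: L0/L1/L2 = -/DEBH/C → run D
t=27: L0/L1/L2 = -/EBH/CD → run E
t=28: L0/L1/L2 = -/EBH/CD → run E
t=29: L0/L1/L2 = -/EBH/CD → run E
t=30: L0/L1/L2 = -/BH/CD → run B
t=31: L0/L1/L2 = -/BH/CD → run B
t=32: L0/L1/L2 = -/BH/CD → run B
t=33: L0/L1/L2 = -/BH/CD → run B
t=34: L0/L1/L2 = -/H/CD → run H
t=35: L0/L1/L2 = -/H/CD → run H
t=36: L0/L1/L2 = -/H/CD → run H
t=37: L0/L1/L2 = -/H/CD → run H
t=38: L0/L1/L2 = -/-/CDH → run C
t=39: L0/L1/L2 = -/-/CDH → run C
t=40: L0/L1/L2 = -/-/DH → run D
t=41: L0/L1/L2 = -/-/DH → run D
t=42: L0/L1/L2 = -/-/H → run H
t=43: (idle)
t=44: (idle)
t=45: (idle)
t=46: (idle)

running at tick 20 = C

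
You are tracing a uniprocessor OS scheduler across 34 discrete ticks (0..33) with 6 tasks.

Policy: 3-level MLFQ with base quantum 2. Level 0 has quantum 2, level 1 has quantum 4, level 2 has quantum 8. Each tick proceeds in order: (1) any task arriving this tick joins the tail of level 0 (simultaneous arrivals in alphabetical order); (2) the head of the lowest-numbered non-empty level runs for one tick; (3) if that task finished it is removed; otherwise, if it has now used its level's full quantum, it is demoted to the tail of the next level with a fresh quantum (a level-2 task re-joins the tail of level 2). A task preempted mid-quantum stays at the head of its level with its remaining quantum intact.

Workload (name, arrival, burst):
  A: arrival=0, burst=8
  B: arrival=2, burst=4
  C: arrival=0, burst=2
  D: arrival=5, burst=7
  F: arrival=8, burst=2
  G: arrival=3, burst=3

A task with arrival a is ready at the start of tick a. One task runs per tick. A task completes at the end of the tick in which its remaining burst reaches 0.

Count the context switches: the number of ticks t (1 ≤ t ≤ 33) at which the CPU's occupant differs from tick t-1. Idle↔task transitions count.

context switches = 12

t=0: L0/L1/L2 = AC/-/- → run A
t=1: L0/L1/L2 = AC/-/- → run A
t=2: L0/L1/L2 = CB/A/- → run C
t=3: L0/L1/L2 = CBG/A/- → run C
t=4: L0/L1/L2 = BG/A/- → run B
t=5: L0/L1/L2 = BGD/A/- → run B
t=6: L0/L1/L2 = GD/AB/- → run G
t=7: L0/L1/L2 = GD/AB/- → run G
t=8: L0/L1/L2 = DF/ABG/- → run D
t=9: L0/L1/L2 = DF/ABG/- → run D
t=10: L0/L1/L2 = F/ABGD/- → run F
t=11: L0/L1/L2 = F/ABGD/- → run F
t=12: L0/L1/L2 = -/ABGD/- → run A
t=13: L0/L1/L2 = -/ABGD/- → run A
t=14: L0/L1/L2 = -/ABGD/- → run A
t=15: L0/L1/L2 = -/ABGD/- → run A
t=16: L0/L1/L2 = -/BGD/A → run B
t=17: L0/L1/L2 = -/BGD/A → run B
t=18: L0/L1/L2 = -/GD/A → run G
t=19: L0/L1/L2 = -/D/A → run D
t=20: L0/L1/L2 = -/D/A → run D
t=21: L0/L1/L2 = -/D/A → run D
t=22: L0/L1/L2 = -/D/A → run D
t=23: L0/L1/L2 = -/-/AD → run A
t=24: L0/L1/L2 = -/-/AD → run A
t=25: L0/L1/L2 = -/-/D → run D
t=26: (idle)
t=27: (idle)
t=28: (idle)
t=29: (idle)
t=30: (idle)
t=31: (idle)
t=32: (idle)
t=33: (idle)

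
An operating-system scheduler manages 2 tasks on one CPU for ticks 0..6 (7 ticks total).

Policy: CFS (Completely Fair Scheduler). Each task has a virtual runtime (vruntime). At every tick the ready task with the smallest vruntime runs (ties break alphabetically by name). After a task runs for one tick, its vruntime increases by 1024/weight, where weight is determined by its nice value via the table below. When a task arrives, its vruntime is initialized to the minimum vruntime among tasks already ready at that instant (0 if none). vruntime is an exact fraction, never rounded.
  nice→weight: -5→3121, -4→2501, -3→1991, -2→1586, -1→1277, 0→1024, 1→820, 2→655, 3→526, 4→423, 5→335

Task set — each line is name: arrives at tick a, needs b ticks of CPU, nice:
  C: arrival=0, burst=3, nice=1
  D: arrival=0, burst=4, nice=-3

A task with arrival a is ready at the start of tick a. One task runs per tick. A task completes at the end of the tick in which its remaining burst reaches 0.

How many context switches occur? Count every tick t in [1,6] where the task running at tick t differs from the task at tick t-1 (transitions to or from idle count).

t=0: vr[C=0 D=0] → run C
t=1: vr[C=256/205 D=0] → run D
t=2: vr[C=256/205 D=1024/1991] → run D
t=3: vr[C=256/205 D=2048/1991] → run D
t=4: vr[C=256/205 D=3072/1991] → run C
t=5: vr[C=512/205 D=3072/1991] → run D
t=6: vr[C=512/205] → run C

context switches = 4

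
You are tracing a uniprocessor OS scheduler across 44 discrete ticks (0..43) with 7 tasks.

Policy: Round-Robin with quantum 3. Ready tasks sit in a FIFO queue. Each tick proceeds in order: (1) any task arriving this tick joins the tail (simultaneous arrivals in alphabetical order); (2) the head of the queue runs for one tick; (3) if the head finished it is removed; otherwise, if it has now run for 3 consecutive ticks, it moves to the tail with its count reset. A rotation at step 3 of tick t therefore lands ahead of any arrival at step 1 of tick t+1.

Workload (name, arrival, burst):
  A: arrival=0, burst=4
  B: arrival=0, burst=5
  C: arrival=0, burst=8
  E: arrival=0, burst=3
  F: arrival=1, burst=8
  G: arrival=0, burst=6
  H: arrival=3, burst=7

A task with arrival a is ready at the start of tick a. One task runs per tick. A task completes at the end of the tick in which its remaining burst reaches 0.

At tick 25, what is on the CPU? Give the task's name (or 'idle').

running at tick 25 = C

t=0: queue=[A,B,C,E,G] q_used=0 → run A
t=1: queue=[A,B,C,E,G,F] q_used=1 → run A
t=2: queue=[A,B,C,E,G,F] q_used=2 → run A
t=3: queue=[B,C,E,G,F,A,H] q_used=0 → run B
t=4: queue=[B,C,E,G,F,A,H] q_used=1 → run B
t=5: queue=[B,C,E,G,F,A,H] q_used=2 → run B
t=6: queue=[C,E,G,F,A,H,B] q_used=0 → run C
t=7: queue=[C,E,G,F,A,H,B] q_used=1 → run C
t=8: queue=[C,E,G,F,A,H,B] q_used=2 → run C
t=9: queue=[E,G,F,A,H,B,C] q_used=0 → run E
t=10: queue=[E,G,F,A,H,B,C] q_used=1 → run E
t=11: queue=[E,G,F,A,H,B,C] q_used=2 → run E
t=12: queue=[G,F,A,H,B,C] q_used=0 → run G
t=13: queue=[G,F,A,H,B,C] q_used=1 → run G
t=14: queue=[G,F,A,H,B,C] q_used=2 → run G
t=15: queue=[F,A,H,B,C,G] q_used=0 → run F
t=16: queue=[F,A,H,B,C,G] q_used=1 → run F
t=17: queue=[F,A,H,B,C,G] q_used=2 → run F
t=18: queue=[A,H,B,C,G,F] q_used=0 → run A
t=19: queue=[H,B,C,G,F] q_used=0 → run H
t=20: queue=[H,B,C,G,F] q_used=1 → run H
t=21: queue=[H,B,C,G,F] q_used=2 → run H
t=22: queue=[B,C,G,F,H] q_used=0 → run B
t=23: queue=[B,C,G,F,H] q_used=1 → run B
t=24: queue=[C,G,F,H] q_used=0 → run C
t=25: queue=[C,G,F,H] q_used=1 → run C
t=26: queue=[C,G,F,H] q_used=2 → run C
t=27: queue=[G,F,H,C] q_used=0 → run G
t=28: queue=[G,F,H,C] q_used=1 → run G
t=29: queue=[G,F,H,C] q_used=2 → run G
t=30: queue=[F,H,C] q_used=0 → run F
t=31: queue=[F,H,C] q_used=1 → run F
t=32: queue=[F,H,C] q_used=2 → run F
t=33: queue=[H,C,F] q_used=0 → run H
t=34: queue=[H,C,F] q_used=1 → run H
t=35: queue=[H,C,F] q_used=2 → run H
t=36: queue=[C,F,H] q_used=0 → run C
t=37: queue=[C,F,H] q_used=1 → run C
t=38: queue=[F,H] q_used=0 → run F
t=39: queue=[F,H] q_used=1 → run F
t=40: queue=[H] q_used=0 → run H
t=41: (idle)
t=42: (idle)
t=43: (idle)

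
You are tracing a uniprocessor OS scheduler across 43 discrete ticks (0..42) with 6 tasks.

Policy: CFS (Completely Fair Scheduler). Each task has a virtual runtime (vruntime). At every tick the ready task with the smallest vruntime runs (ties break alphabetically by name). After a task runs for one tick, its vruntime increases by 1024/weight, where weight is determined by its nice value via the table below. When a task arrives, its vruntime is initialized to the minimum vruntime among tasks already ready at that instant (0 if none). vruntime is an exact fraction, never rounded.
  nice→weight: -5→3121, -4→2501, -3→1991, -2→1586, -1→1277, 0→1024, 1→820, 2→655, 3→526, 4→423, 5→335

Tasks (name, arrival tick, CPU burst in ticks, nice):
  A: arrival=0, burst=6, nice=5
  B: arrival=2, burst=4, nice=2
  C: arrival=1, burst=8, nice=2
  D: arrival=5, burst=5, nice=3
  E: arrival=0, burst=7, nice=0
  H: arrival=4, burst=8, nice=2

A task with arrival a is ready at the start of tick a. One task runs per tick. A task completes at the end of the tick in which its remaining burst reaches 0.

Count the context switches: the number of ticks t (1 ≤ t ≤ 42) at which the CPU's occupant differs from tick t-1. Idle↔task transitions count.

context switches = 36

t=0: vr[A=0 E=0] → run A
t=1: vr[A=1024/335 C=0 E=0] → run C
t=2: vr[A=1024/335 B=0 C=1024/655 E=0] → run B
t=3: vr[A=1024/335 B=1024/655 C=1024/655 E=0] → run E
t=4: vr[A=1024/335 B=1024/655 C=1024/655 E=1 H=1] → run E
t=5: vr[A=1024/335 B=1024/655 C=1024/655 D=1 E=2 H=1] → run D
t=6: vr[A=1024/335 B=1024/655 C=1024/655 D=775/263 E=2 H=1] → run H
t=7: vr[A=1024/335 B=1024/655 C=1024/655 D=775/263 E=2 H=1679/655] → run B
t=8: vr[A=1024/335 B=2048/655 C=1024/655 D=775/263 E=2 H=1679/655] → run C
t=9: vr[A=1024/335 B=2048/655 C=2048/655 D=775/263 E=2 H=1679/655] → run E
t=10: vr[A=1024/335 B=2048/655 C=2048/655 D=775/263 E=3 H=1679/655] → run H
t=11: vr[A=1024/335 B=2048/655 C=2048/655 D=775/263 E=3 H=2703/655] → run D
t=12: vr[A=1024/335 B=2048/655 C=2048/655 D=1287/263 E=3 H=2703/655] → run E
t=13: vr[A=1024/335 B=2048/655 C=2048/655 D=1287/263 E=4 H=2703/655] → run A
t=14: vr[A=2048/335 B=2048/655 C=2048/655 D=1287/263 E=4 H=2703/655] → run B
t=15: vr[A=2048/335 B=3072/655 C=2048/655 D=1287/263 E=4 H=2703/655] → run C
t=16: vr[A=2048/335 B=3072/655 C=3072/655 D=1287/263 E=4 H=2703/655] → run E
t=17: vr[A=2048/335 B=3072/655 C=3072/655 D=1287/263 E=5 H=2703/655] → run H
t=18: vr[A=2048/335 B=3072/655 C=3072/655 D=1287/263 E=5 H=3727/655] → run B
t=19: vr[A=2048/335 C=3072/655 D=1287/263 E=5 H=3727/655] → run C
t=20: vr[A=2048/335 C=4096/655 D=1287/263 E=5 H=3727/655] → run D
t=21: vr[A=2048/335 C=4096/655 D=1799/263 E=5 H=3727/655] → run E
t=22: vr[A=2048/335 C=4096/655 D=1799/263 E=6 H=3727/655] → run H
t=23: vr[A=2048/335 C=4096/655 D=1799/263 E=6 H=4751/655] → run E
t=24: vr[A=2048/335 C=4096/655 D=1799/263 H=4751/655] → run A
t=25: vr[A=3072/335 C=4096/655 D=1799/263 H=4751/655] → run C
t=26: vr[A=3072/335 C=1024/131 D=1799/263 H=4751/655] → run D
t=27: vr[A=3072/335 C=1024/131 D=2311/263 H=4751/655] → run H
t=28: vr[A=3072/335 C=1024/131 D=2311/263 H=1155/131] → run C
t=29: vr[A=3072/335 C=6144/655 D=2311/263 H=1155/131] → run D
t=30: vr[A=3072/335 C=6144/655 H=1155/131] → run H
t=31: vr[A=3072/335 C=6144/655 H=6799/655] → run A
t=32: vr[A=4096/335 C=6144/655 H=6799/655] → run C
t=33: vr[A=4096/335 C=7168/655 H=6799/655] → run H
t=34: vr[A=4096/335 C=7168/655 H=7823/655] → run C
t=35: vr[A=4096/335 H=7823/655] → run H
t=36: vr[A=4096/335] → run A
t=37: vr[A=1024/67] → run A
t=38: (idle)
t=39: (idle)
t=40: (idle)
t=41: (idle)
t=42: (idle)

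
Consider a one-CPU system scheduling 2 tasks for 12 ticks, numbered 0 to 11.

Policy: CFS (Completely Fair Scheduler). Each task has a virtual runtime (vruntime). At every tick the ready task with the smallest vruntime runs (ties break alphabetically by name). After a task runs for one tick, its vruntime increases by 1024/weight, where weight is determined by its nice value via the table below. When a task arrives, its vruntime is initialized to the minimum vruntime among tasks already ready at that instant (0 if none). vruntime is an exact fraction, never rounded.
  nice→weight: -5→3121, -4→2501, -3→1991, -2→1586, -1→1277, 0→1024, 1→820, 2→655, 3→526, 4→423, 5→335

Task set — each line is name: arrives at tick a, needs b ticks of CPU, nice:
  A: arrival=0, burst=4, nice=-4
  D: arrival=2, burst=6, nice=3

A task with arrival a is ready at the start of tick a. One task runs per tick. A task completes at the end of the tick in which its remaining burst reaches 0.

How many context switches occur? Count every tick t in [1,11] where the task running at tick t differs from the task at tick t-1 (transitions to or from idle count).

t=0: vr[A=0] → run A
t=1: vr[A=1024/2501] → run A
t=2: vr[A=2048/2501 D=2048/2501] → run A
t=3: vr[A=3072/2501 D=2048/2501] → run D
t=4: vr[A=3072/2501 D=1819136/657763] → run A
t=5: vr[D=1819136/657763] → run D
t=6: vr[D=3099648/657763] → run D
t=7: vr[D=4380160/657763] → run D
t=8: vr[D=5660672/657763] → run D
t=9: vr[D=6941184/657763] → run D
t=10: (idle)
t=11: (idle)

context switches = 4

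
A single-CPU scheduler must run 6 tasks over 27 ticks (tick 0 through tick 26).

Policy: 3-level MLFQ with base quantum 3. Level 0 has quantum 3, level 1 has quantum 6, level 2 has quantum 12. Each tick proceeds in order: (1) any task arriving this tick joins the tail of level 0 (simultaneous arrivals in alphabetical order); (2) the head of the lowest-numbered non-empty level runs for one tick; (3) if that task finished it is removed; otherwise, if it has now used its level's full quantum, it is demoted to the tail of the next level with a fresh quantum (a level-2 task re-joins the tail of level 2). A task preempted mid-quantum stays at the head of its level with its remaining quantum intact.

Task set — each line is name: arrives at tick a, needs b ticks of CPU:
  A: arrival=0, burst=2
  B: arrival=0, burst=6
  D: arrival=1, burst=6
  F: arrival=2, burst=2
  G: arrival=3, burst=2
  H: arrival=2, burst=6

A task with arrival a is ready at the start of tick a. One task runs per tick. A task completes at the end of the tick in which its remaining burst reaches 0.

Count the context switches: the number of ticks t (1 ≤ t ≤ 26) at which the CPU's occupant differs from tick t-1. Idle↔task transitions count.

context switches = 9

t=0: L0/L1/L2 = AB/-/- → run A
t=1: L0/L1/L2 = ABD/-/- → run A
t=2: L0/L1/L2 = BDFH/-/- → run B
t=3: L0/L1/L2 = BDFHG/-/- → run B
t=4: L0/L1/L2 = BDFHG/-/- → run B
t=5: L0/L1/L2 = DFHG/B/- → run D
t=6: L0/L1/L2 = DFHG/B/- → run D
t=7: L0/L1/L2 = DFHG/B/- → run D
t=8: L0/L1/L2 = FHG/BD/- → run F
t=9: L0/L1/L2 = FHG/BD/- → run F
t=10: L0/L1/L2 = HG/BD/- → run H
t=11: L0/L1/L2 = HG/BD/- → run H
t=12: L0/L1/L2 = HG/BD/- → run H
t=13: L0/L1/L2 = G/BDH/- → run G
t=14: L0/L1/L2 = G/BDH/- → run G
t=15: L0/L1/L2 = -/BDH/- → run B
t=16: L0/L1/L2 = -/BDH/- → run B
t=17: L0/L1/L2 = -/BDH/- → run B
t=18: L0/L1/L2 = -/DH/- → run D
t=19: L0/L1/L2 = -/DH/- → run D
t=20: L0/L1/L2 = -/DH/- → run D
t=21: L0/L1/L2 = -/H/- → run H
t=22: L0/L1/L2 = -/H/- → run H
t=23: L0/L1/L2 = -/H/- → run H
t=24: (idle)
t=25: (idle)
t=26: (idle)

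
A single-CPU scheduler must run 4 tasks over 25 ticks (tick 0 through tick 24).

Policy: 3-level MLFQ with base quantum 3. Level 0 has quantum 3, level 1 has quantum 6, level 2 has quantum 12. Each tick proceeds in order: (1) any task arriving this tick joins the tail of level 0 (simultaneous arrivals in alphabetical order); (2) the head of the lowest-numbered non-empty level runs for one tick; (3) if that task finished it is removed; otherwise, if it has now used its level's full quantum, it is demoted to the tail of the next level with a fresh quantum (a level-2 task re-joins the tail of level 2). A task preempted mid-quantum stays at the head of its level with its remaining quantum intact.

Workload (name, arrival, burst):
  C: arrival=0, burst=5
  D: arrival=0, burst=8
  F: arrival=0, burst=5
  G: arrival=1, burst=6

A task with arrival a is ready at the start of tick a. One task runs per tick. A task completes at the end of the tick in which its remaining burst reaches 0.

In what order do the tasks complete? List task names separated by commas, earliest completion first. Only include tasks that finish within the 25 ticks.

completion order = C, D, F, G

t=0: L0/L1/L2 = CDF/-/- → run C
t=1: L0/L1/L2 = CDFG/-/- → run C
t=2: L0/L1/L2 = CDFG/-/- → run C
t=3: L0/L1/L2 = DFG/C/- → run D
t=4: L0/L1/L2 = DFG/C/- → run D
t=5: L0/L1/L2 = DFG/C/- → run D
t=6: L0/L1/L2 = FG/CD/- → run F
t=7: L0/L1/L2 = FG/CD/- → run F
t=8: L0/L1/L2 = FG/CD/- → run F
t=9: L0/L1/L2 = G/CDF/- → run G
t=10: L0/L1/L2 = G/CDF/- → run G
t=11: L0/L1/L2 = G/CDF/- → run G
t=12: L0/L1/L2 = -/CDFG/- → run C
t=13: L0/L1/L2 = -/CDFG/- → run C
t=14: L0/L1/L2 = -/DFG/- → run D
t=15: L0/L1/L2 = -/DFG/- → run D
t=16: L0/L1/L2 = -/DFG/- → run D
t=17: L0/L1/L2 = -/DFG/- → run D
t=18: L0/L1/L2 = -/DFG/- → run D
t=19: L0/L1/L2 = -/FG/- → run F
t=20: L0/L1/L2 = -/FG/- → run F
t=21: L0/L1/L2 = -/G/- → run G
t=22: L0/L1/L2 = -/G/- → run G
t=23: L0/L1/L2 = -/G/- → run G
t=24: (idle)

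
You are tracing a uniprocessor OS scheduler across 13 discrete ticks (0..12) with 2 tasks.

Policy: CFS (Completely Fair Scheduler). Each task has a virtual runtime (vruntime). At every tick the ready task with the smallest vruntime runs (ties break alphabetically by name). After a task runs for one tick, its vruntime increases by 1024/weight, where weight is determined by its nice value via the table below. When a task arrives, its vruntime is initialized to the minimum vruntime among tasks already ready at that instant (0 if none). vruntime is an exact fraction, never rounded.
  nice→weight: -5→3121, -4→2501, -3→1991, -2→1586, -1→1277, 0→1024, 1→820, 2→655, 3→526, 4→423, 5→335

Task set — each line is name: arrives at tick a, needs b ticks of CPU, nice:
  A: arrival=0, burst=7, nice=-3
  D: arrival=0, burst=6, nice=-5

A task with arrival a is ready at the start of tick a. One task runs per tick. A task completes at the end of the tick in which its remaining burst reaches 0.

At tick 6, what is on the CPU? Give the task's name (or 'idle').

t=0: vr[A=0 D=0] → run A
t=1: vr[A=1024/1991 D=0] → run D
t=2: vr[A=1024/1991 D=1024/3121] → run D
t=3: vr[A=1024/1991 D=2048/3121] → run A
t=4: vr[A=2048/1991 D=2048/3121] → run D
t=5: vr[A=2048/1991 D=3072/3121] → run D
t=6: vr[A=2048/1991 D=4096/3121] → run A
t=7: vr[A=3072/1991 D=4096/3121] → run D
t=8: vr[A=3072/1991 D=5120/3121] → run A
t=9: vr[A=4096/1991 D=5120/3121] → run D
t=10: vr[A=4096/1991] → run A
t=11: vr[A=5120/1991] → run A
t=12: vr[A=6144/1991] → run A

running at tick 6 = A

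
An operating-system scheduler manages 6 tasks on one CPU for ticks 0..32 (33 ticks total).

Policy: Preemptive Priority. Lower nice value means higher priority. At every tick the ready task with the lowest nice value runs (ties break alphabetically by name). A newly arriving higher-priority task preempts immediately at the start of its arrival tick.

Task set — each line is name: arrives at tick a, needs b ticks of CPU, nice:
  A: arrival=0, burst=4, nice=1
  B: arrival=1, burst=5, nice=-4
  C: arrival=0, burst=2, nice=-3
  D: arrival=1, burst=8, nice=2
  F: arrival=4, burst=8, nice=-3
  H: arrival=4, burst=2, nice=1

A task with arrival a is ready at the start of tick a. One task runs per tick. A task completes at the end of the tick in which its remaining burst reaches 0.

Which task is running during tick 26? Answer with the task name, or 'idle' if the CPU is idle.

t=0: ready={A,C} → run C
t=1: ready={A,B,C,D} → run B
t=2: ready={A,B,C,D} → run B
t=3: ready={A,B,C,D} → run B
t=4: ready={A,B,C,D,F,H} → run B
t=5: ready={A,B,C,D,F,H} → run B
t=6: ready={A,C,D,F,H} → run C
t=7: ready={A,D,F,H} → run F
t=8: ready={A,D,F,H} → run F
t=9: ready={A,D,F,H} → run F
t=10: ready={A,D,F,H} → run F
t=11: ready={A,D,F,H} → run F
t=12: ready={A,D,F,H} → run F
t=13: ready={A,D,F,H} → run F
t=14: ready={A,D,F,H} → run F
t=15: ready={A,D,H} → run A
t=16: ready={A,D,H} → run A
t=17: ready={A,D,H} → run A
t=18: ready={A,D,H} → run A
t=19: ready={D,H} → run H
t=20: ready={D,H} → run H
t=21: ready={D} → run D
t=22: ready={D} → run D
t=23: ready={D} → run D
t=24: ready={D} → run D
t=25: ready={D} → run D
t=26: ready={D} → run D
t=27: ready={D} → run D
t=28: ready={D} → run D
t=29: (idle)
t=30: (idle)
t=31: (idle)
t=32: (idle)

running at tick 26 = D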